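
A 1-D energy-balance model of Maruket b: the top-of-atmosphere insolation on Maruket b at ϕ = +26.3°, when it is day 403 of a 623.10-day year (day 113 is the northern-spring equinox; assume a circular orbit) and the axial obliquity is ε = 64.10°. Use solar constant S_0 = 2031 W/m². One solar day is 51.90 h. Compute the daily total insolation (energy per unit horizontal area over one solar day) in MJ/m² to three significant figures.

123 MJ/m²

Solar longitude: L_s = 360° × (403 − 113)/623.10 = 167.549°.
sin δ = sin 64.10° × sin 167.549° = 0.19394, so δ = +11.183°.
cos h₀ = −tan(+26.3°) tan(+11.183°) = -0.0977, h₀ = 1.6687 rad.
Bracket: h₀ sin ϕ sin δ + cos ϕ cos δ sin h₀ = 1.6687×0.44307×0.19394 + 0.89649×0.98101×0.99522 = 0.143390 + 0.875262 = 1.018652.
Q̄ = (S_0/π) × [bracket] = (2031/π) × 1.018652 = 658.55 W/m².
Daily total = Q̄ × 51.90 h × 3600 s/h = 658.55 × 51.90 × 3600 / 10⁶ = 123.0 MJ/m².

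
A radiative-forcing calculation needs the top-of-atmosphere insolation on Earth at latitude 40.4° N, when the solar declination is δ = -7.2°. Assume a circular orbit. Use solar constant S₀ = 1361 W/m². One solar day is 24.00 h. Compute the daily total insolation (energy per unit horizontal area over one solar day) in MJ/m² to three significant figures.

cos H₀ = −tan(+40.4°) tan(-7.200°) = 0.1075, H₀ = 1.4631 rad.
Bracket: H₀ sin φ sin δ + cos φ cos δ sin H₀ = 1.4631×0.64812×-0.12533 + 0.76154×0.99211×0.99420 = -0.118846 + 0.751149 = 0.632303.
Q̄ = (S₀/π) × [bracket] = (1361/π) × 0.632303 = 273.93 W/m².
Daily total = Q̄ × 24.00 h × 3600 s/h = 273.93 × 24.00 × 3600 / 10⁶ = 23.67 MJ/m².

23.7 MJ/m²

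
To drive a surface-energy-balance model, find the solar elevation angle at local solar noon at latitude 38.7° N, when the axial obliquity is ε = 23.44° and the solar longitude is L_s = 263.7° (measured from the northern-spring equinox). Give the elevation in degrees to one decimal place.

Solar declination: sin δ = sin ε · sin L_s = sin 23.44° × sin 263.7° = -0.39539, so δ = -23.290°.
At local noon the hour angle is zero, so the zenith angle equals |ϕ − δ| = |+38.7° − (-23.290°)| = 61.990°.
Elevation = 90° − 61.990° = 28.0°.

28.0°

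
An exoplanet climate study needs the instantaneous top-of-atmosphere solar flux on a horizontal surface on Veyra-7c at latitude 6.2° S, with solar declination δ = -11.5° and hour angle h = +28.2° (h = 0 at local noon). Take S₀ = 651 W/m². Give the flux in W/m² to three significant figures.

cos θ_z = sin φ sin δ + cos φ cos δ cos h = 0.021532 + 0.858560 = 0.880092.
Flux = S₀ · cos θ_z = 651 × 0.880092 = 572.9 W/m².

573 W/m²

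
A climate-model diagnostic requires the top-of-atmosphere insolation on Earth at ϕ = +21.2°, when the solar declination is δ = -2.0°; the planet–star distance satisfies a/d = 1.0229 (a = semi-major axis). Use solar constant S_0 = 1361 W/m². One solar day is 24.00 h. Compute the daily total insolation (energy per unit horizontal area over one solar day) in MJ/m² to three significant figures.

35.7 MJ/m²

cos h₀ = −tan(+21.2°) tan(-2.000°) = 0.0135, h₀ = 1.5573 rad.
Bracket: h₀ sin ϕ sin δ + cos ϕ cos δ sin h₀ = 1.5573×0.36162×-0.03490 + 0.93232×0.99939×0.99991 = -0.019654 + 0.931667 = 0.912013.
Inverse-square distance factor (a/d)² = 1.0229² = 1.046324.
Q̄ = (S_0/π) × 1.046324 × [bracket] = (1361/π) × 1.046324 × 0.912013 = 413.40 W/m².
Daily total = Q̄ × 24.00 h × 3600 s/h = 413.40 × 24.00 × 3600 / 10⁶ = 35.72 MJ/m².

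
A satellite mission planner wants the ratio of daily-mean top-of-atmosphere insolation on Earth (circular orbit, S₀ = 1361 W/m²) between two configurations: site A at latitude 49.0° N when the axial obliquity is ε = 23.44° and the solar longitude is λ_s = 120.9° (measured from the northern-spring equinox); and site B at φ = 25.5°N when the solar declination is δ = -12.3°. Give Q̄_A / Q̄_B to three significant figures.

Q̄_A / Q̄_B ≈ 1.45

— Configuration A (φ=+49.0°):
Solar declination: sin δ = sin ε · sin λ_s = sin 23.44° × sin 120.9° = 0.34133, so δ = +19.958°.
cos H₀ = −tan(+49.0°) tan(+19.958°) = -0.4177, H₀ = 2.0018 rad.
Bracket: H₀ sin φ sin δ + cos φ cos δ sin H₀ = 2.0018×0.75471×0.34133 + 0.65606×0.93994×0.90857 = 0.515674 + 0.560276 = 1.075950.
Q̄ = (S₀/π) × [bracket] = (1361/π) × 1.075950 = 466.12 W/m².
— Configuration B (φ=+25.5°):
cos H₀ = −tan(+25.5°) tan(-12.300°) = 0.1040, H₀ = 1.4666 rad.
Bracket: H₀ sin φ sin δ + cos φ cos δ sin H₀ = 1.4666×0.43051×-0.21303 + 0.90259×0.97705×0.99458 = -0.134504 + 0.877096 = 0.742592.
Q̄ = (S₀/π) × [bracket] = (1361/π) × 0.742592 = 321.71 W/m².
Ratio Q̄_A / Q̄_B = 466.12 / 321.71 = 1.449.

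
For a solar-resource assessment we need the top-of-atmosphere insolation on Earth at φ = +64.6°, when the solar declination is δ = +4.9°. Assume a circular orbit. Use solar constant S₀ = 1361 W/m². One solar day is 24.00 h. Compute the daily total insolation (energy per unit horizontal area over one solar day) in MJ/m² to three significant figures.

cos H₀ = −tan(+64.6°) tan(+4.900°) = -0.1805, H₀ = 1.7523 rad.
Bracket: H₀ sin φ sin δ + cos φ cos δ sin H₀ = 1.7523×0.90334×0.08542 + 0.42894×0.99635×0.98357 = 0.135213 + 0.420353 = 0.555566.
Q̄ = (S₀/π) × [bracket] = (1361/π) × 0.555566 = 240.68 W/m².
Daily total = Q̄ × 24.00 h × 3600 s/h = 240.68 × 24.00 × 3600 / 10⁶ = 20.79 MJ/m².

20.8 MJ/m²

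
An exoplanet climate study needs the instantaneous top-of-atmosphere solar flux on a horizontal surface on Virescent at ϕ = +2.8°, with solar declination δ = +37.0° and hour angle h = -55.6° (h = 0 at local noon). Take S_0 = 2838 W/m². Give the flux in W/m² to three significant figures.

cos θ_z = sin ϕ sin δ + cos ϕ cos δ cos h = 0.029399 + 0.450664 = 0.480063.
Flux = S_0 · cos θ_z = 2838 × 0.480063 = 1362 W/m².

1.36e+03 W/m²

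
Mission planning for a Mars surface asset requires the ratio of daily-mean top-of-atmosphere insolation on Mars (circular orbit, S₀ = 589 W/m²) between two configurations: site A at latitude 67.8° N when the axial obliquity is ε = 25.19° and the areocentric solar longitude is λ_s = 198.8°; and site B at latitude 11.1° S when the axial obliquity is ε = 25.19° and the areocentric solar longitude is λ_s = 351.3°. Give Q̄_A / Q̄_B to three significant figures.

Q̄_A / Q̄_B ≈ 0.197

— Configuration A (φ=+67.8°):
sin δ = sin 25.19° × sin 198.8° = -0.13716, so δ = -7.884°.
cos H₀ = −tan(+67.8°) tan(-7.884°) = 0.3393, H₀ = 1.2246 rad.
Bracket: H₀ sin φ sin δ + cos φ cos δ sin H₀ = 1.2246×0.92587×-0.13716 + 0.37784×0.99055×0.94067 = -0.155515 + 0.352064 = 0.196549.
Q̄ = (S₀/π) × [bracket] = (589/π) × 0.196549 = 36.850 W/m².
— Configuration B (φ=-11.1°):
sin δ = sin 25.19° × sin 351.3° = -0.06438, so δ = -3.691°.
cos H₀ = −tan(-11.1°) tan(-3.691°) = -0.0127, H₀ = 1.5835 rad.
Bracket: H₀ sin φ sin δ + cos φ cos δ sin H₀ = 1.5835×-0.19252×-0.06438 + 0.98129×0.99793×0.99992 = 0.019627 + 0.979180 = 0.998807.
Q̄ = (S₀/π) × [bracket] = (589/π) × 0.998807 = 187.26 W/m².
Ratio Q̄_A / Q̄_B = 36.850 / 187.26 = 0.1968.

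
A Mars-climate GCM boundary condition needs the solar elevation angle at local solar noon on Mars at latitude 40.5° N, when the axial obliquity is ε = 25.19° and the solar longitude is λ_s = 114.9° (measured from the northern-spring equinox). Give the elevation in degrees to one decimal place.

72.2°

Solar declination: sin δ = sin ε · sin λ_s = sin 25.19° × sin 114.9° = 0.38606, so δ = +22.709°.
At local noon the hour angle is zero, so the zenith angle equals |φ − δ| = |+40.5° − (+22.709°)| = 17.791°.
Elevation = 90° − 17.791° = 72.2°.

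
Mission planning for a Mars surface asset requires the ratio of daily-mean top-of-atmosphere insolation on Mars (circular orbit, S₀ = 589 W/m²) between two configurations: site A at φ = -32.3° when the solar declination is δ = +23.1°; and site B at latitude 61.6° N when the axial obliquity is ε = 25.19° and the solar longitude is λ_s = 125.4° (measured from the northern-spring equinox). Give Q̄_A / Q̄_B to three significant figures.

— Configuration A (φ=-32.3°):
cos H₀ = −tan(-32.3°) tan(+23.100°) = 0.2696, H₀ = 1.2978 rad.
Bracket: H₀ sin φ sin δ + cos φ cos δ sin H₀ = 1.2978×-0.53435×0.39234 + 0.84526×0.91982×0.96296 = -0.272080 + 0.748689 = 0.476609.
Q̄ = (S₀/π) × [bracket] = (589/π) × 0.476609 = 89.357 W/m².
— Configuration B (φ=+61.6°):
Solar declination: sin δ = sin ε · sin λ_s = sin 25.19° × sin 125.4° = 0.34694, so δ = +20.300°.
cos H₀ = −tan(+61.6°) tan(+20.300°) = -0.6841, H₀ = 2.3242 rad.
Bracket: H₀ sin φ sin δ + cos φ cos δ sin H₀ = 2.3242×0.87965×0.34694 + 0.47562×0.93789×0.72935 = 0.709313 + 0.325348 = 1.034661.
Q̄ = (S₀/π) × [bracket] = (589/π) × 1.034661 = 193.98 W/m².
Ratio Q̄_A / Q̄_B = 89.357 / 193.98 = 0.4607.

Q̄_A / Q̄_B ≈ 0.461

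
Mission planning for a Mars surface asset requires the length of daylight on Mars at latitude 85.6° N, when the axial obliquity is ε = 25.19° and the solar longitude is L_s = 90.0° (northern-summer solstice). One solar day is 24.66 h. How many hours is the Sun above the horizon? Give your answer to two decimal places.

Solar declination: sin δ = sin ε · sin L_s = sin 25.19° × sin 90.0° = 0.42562, so δ = +25.190°.
Sunrise equation: cos h₀ = −tan ϕ · tan δ = -6.1128 ≤ −1, so the Sun never sets (polar day) and h₀ = π.
Daylight = 2h₀/(2π) × 24.66 h = (3.1416/π) × 24.66 = 24.66 h.

24.66 h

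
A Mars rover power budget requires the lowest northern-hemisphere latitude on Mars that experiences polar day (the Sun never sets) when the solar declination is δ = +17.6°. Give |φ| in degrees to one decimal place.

|φ| = 72.4°

Polar day requires cos H₀ = −tan φ tan δ ≤ −1, i.e. tan φ tan δ ≥ 1.
The boundary is |tan φ| · |tan δ| = 1, so |φ| = 90° − |δ| = 90° − 17.6° = 72.4° in the northern hemisphere.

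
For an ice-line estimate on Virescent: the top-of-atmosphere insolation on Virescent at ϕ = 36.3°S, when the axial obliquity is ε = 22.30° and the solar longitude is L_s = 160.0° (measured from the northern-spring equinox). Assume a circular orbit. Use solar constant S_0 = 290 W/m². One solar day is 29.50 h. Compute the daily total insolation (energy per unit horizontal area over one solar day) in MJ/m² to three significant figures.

Solar declination: sin δ = sin ε · sin L_s = sin 22.30° × sin 160.0° = 0.12978, so δ = +7.457°.
cos h₀ = −tan(-36.3°) tan(+7.457°) = 0.0961, h₀ = 1.4745 rad.
Bracket: h₀ sin ϕ sin δ + cos ϕ cos δ sin h₀ = 1.4745×-0.59201×0.12978 + 0.80593×0.99154×0.99537 = -0.113287 + 0.795412 = 0.682125.
Q̄ = (S_0/π) × [bracket] = (290/π) × 0.682125 = 62.967 W/m².
Daily total = Q̄ × 29.50 h × 3600 s/h = 62.967 × 29.50 × 3600 / 10⁶ = 6.687 MJ/m².

6.69 MJ/m²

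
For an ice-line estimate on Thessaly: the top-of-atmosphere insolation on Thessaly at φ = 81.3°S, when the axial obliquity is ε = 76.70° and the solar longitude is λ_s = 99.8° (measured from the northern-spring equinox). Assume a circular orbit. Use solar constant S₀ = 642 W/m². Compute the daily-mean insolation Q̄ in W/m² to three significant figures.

Q̄ ≈ 0.00 W/m²

Solar declination: sin δ = sin ε · sin λ_s = sin 76.70° × sin 99.8° = 0.95898, so δ = +73.532°.
cos H₀ = −tan(-81.3°) tan(+73.532°) = 22.1072 ≥ 1 ⇒ polar night, H₀ = 0 and Q̄ = 0.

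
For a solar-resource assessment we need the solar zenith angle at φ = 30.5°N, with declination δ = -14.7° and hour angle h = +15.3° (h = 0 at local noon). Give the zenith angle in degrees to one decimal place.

cos θ_z = sin φ sin δ + cos φ cos δ cos h = -0.128792 + 0.803887 = 0.675095.
θ_z = arccos(0.675095) = 47.5°.

θ_z = 47.5°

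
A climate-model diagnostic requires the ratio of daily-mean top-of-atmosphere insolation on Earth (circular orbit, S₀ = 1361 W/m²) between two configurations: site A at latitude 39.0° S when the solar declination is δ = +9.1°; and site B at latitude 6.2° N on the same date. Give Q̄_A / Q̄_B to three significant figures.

Q̄_A / Q̄_B ≈ 0.612

— Configuration A (φ=-39.0°):
cos H₀ = −tan(-39.0°) tan(+9.100°) = 0.1297, H₀ = 1.4407 rad.
Bracket: H₀ sin φ sin δ + cos φ cos δ sin H₀ = 1.4407×-0.62932×0.15816 + 0.77715×0.98741×0.99155 = -0.143398 + 0.760881 = 0.617483.
Q̄ = (S₀/π) × [bracket] = (1361/π) × 0.617483 = 267.51 W/m².
— Configuration B (φ=+6.2°):
cos H₀ = −tan(+6.2°) tan(+9.100°) = -0.0174, H₀ = 1.5882 rad.
Bracket: H₀ sin φ sin δ + cos φ cos δ sin H₀ = 1.5882×0.10800×0.15816 + 0.99415×0.98741×0.99985 = 0.027128 + 0.981486 = 1.008614.
Q̄ = (S₀/π) × [bracket] = (1361/π) × 1.008614 = 436.95 W/m².
Ratio Q̄_A / Q̄_B = 267.51 / 436.95 = 0.6122.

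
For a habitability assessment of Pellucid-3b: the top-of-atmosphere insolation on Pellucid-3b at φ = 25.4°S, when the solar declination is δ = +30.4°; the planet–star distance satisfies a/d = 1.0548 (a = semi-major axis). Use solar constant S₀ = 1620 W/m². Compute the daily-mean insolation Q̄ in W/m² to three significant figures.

cos H₀ = −tan(-25.4°) tan(+30.400°) = 0.2786, H₀ = 1.2885 rad.
Bracket: H₀ sin φ sin δ + cos φ cos δ sin H₀ = 1.2885×-0.42894×0.50603 + 0.90334×0.86251×0.96041 = -0.279677 + 0.748294 = 0.468617.
Inverse-square distance factor (a/d)² = 1.0548² = 1.112603.
Q̄ = (S₀/π) × 1.112603 × [bracket] = (1620/π) × 1.112603 × 0.468617 = 268.9 W/m².

Q̄ ≈ 269 W/m²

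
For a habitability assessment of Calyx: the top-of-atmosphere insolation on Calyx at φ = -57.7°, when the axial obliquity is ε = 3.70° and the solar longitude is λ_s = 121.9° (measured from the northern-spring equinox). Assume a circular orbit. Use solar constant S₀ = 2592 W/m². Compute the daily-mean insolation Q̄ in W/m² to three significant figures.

Solar declination: sin δ = sin ε · sin λ_s = sin 3.70° × sin 121.9° = 0.05479, so δ = +3.141°.
cos H₀ = −tan(-57.7°) tan(+3.141°) = 0.0868, H₀ = 1.4839 rad.
Bracket: H₀ sin φ sin δ + cos φ cos δ sin H₀ = 1.4839×-0.84526×0.05479 + 0.53435×0.99850×0.99623 = -0.068722 + 0.531537 = 0.462815.
Q̄ = (S₀/π) × [bracket] = (2592/π) × 0.462815 = 381.8 W/m².

Q̄ ≈ 382 W/m²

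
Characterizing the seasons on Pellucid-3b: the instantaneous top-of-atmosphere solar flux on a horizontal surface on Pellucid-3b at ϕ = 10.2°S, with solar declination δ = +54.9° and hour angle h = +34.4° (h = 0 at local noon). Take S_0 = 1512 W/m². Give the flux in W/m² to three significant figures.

cos θ_z = sin ϕ sin δ + cos ϕ cos δ cos h = -0.144882 + 0.466946 = 0.322064.
Flux = S_0 · cos θ_z = 1512 × 0.322064 = 487.0 W/m².

487 W/m²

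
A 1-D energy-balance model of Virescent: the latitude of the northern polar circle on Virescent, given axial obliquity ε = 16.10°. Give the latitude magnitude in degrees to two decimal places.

The polar circle is the lowest latitude that experiences at least one full rotation of continuous daylight at the northern-summer solstice; it lies at |φ| = 90° − ε = 90° − 16.10° = 73.90°.

73.90°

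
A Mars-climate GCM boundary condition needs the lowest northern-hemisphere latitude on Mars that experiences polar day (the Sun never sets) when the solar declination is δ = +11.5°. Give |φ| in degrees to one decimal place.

Polar day requires cos H₀ = −tan φ tan δ ≤ −1, i.e. tan φ tan δ ≥ 1.
The boundary is |tan φ| · |tan δ| = 1, so |φ| = 90° − |δ| = 90° − 11.5° = 78.5° in the northern hemisphere.

|φ| = 78.5°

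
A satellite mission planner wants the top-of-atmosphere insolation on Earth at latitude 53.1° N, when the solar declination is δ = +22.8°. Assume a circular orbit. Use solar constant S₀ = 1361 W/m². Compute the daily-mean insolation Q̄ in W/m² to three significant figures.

Q̄ ≈ 489 W/m²

cos H₀ = −tan(+53.1°) tan(+22.800°) = -0.5599, H₀ = 2.1650 rad.
Bracket: H₀ sin φ sin δ + cos φ cos δ sin H₀ = 2.1650×0.79968×0.38752 + 0.60042×0.92186×0.82858 = 0.670916 + 0.458622 = 1.129538.
Q̄ = (S₀/π) × [bracket] = (1361/π) × 1.129538 = 489.3 W/m².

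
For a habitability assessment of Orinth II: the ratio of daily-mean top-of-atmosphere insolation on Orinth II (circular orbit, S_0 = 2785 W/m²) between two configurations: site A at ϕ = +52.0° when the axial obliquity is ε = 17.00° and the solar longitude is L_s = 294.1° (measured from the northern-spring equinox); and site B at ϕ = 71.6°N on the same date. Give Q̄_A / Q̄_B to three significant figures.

Q̄_A / Q̄_B ≈ 15.2

— Configuration A (ϕ=+52.0°):
Solar declination: sin δ = sin ε · sin L_s = sin 17.00° × sin 294.1° = -0.26689, so δ = -15.479°.
cos h₀ = −tan(+52.0°) tan(-15.479°) = 0.3545, h₀ = 1.2085 rad.
Bracket: h₀ sin ϕ sin δ + cos ϕ cos δ sin h₀ = 1.2085×0.78801×-0.26689 + 0.61566×0.96373×0.93507 = -0.254162 + 0.554805 = 0.300643.
Q̄ = (S_0/π) × [bracket] = (2785/π) × 0.300643 = 266.52 W/m².
— Configuration B (ϕ=+71.6°):
cos h₀ = −tan(+71.6°) tan(-15.479°) = 0.8325, h₀ = 0.5872 rad.
Bracket: h₀ sin ϕ sin δ + cos ϕ cos δ sin h₀ = 0.5872×0.94888×-0.26689 + 0.31565×0.96373×0.55404 = -0.148706 + 0.168540 = 0.019834.
Q̄ = (S_0/π) × [bracket] = (2785/π) × 0.019834 = 17.583 W/m².
Ratio Q̄_A / Q̄_B = 266.52 / 17.583 = 15.16.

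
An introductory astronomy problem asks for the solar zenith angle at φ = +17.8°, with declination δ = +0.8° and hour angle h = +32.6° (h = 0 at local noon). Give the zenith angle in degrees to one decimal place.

θ_z = 36.3°

cos θ_z = sin φ sin δ + cos φ cos δ cos h = 0.004268 + 0.802046 = 0.806314.
θ_z = arccos(0.806314) = 36.3°.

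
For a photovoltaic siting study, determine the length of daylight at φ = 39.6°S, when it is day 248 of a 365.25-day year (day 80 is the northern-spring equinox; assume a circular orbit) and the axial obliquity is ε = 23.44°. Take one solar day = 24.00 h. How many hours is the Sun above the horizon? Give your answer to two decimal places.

Solar longitude: λ_s = 360° × (248 − 80)/365.25 = 165.585°.
sin δ = sin 23.44° × sin 165.585° = 0.09903, so δ = +5.683°.
cos H₀ = −tan φ · tan δ = −tan(-39.6°) × tan(+5.683°) = 0.0823, so H₀ = 1.4884 rad = 85.28°.
Daylight = 2H₀/(2π) × 24.00 h = (1.4884/π) × 24.00 = 11.37 h.

11.37 h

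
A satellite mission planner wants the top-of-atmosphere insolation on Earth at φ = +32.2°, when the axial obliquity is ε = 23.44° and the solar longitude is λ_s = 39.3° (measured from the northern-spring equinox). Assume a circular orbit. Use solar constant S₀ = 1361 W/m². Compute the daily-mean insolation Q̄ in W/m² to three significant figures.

Solar declination: sin δ = sin ε · sin λ_s = sin 23.44° × sin 39.3° = 0.25195, so δ = +14.593°.
cos H₀ = −tan(+32.2°) tan(+14.593°) = -0.1640, H₀ = 1.7355 rad.
Bracket: H₀ sin φ sin δ + cos φ cos δ sin H₀ = 1.7355×0.53288×0.25195 + 0.84619×0.96774×0.98647 = 0.233007 + 0.807812 = 1.040819.
Q̄ = (S₀/π) × [bracket] = (1361/π) × 1.040819 = 450.9 W/m².

Q̄ ≈ 451 W/m²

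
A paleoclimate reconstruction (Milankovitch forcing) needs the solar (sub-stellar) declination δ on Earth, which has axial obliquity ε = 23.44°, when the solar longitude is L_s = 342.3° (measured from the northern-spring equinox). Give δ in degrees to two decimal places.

sin δ = sin ε · sin L_s = sin 23.44° × sin 342.3° = -0.120941.
δ = arcsin(-0.120941) = -6.95°.

δ = -6.95°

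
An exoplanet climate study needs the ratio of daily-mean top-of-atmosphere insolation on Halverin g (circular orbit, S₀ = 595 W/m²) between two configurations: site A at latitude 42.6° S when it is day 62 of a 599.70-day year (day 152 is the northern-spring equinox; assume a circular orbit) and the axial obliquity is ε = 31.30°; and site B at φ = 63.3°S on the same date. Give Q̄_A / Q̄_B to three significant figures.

Q̄_A / Q̄_B ≈ 0.990

— Configuration A (φ=-42.6°):
Solar longitude: λ_s = 360° × (62 − 152)/599.70 = -54.027°, i.e. -54.027° + 360° = 305.973°.
sin δ = sin 31.30° × sin 305.973° = -0.42044, so δ = -24.863°.
cos H₀ = −tan(-42.6°) tan(-24.863°) = -0.4261, H₀ = 2.0110 rad.
Bracket: H₀ sin φ sin δ + cos φ cos δ sin H₀ = 2.0110×-0.67688×-0.42044 + 0.73610×0.90732×0.90467 = 0.572305 + 0.604209 = 1.176514.
Q̄ = (S₀/π) × [bracket] = (595/π) × 1.176514 = 222.83 W/m².
— Configuration B (φ=-63.3°):
cos H₀ = −tan(-63.3°) tan(-24.863°) = -0.9214, H₀ = 2.7423 rad.
Bracket: H₀ sin φ sin δ + cos φ cos δ sin H₀ = 2.7423×-0.89337×-0.42044 + 0.44932×0.90732×0.38873 = 1.030031 + 0.158476 = 1.188507.
Q̄ = (S₀/π) × [bracket] = (595/π) × 1.188507 = 225.10 W/m².
Ratio Q̄_A / Q̄_B = 222.83 / 225.10 = 0.9899.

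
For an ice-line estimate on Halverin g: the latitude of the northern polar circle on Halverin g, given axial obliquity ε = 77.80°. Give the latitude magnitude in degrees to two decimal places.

12.20°

The polar circle is the lowest latitude that experiences at least one full rotation of continuous daylight at the northern-summer solstice; it lies at |ϕ| = 90° − ε = 90° − 77.80° = 12.20°.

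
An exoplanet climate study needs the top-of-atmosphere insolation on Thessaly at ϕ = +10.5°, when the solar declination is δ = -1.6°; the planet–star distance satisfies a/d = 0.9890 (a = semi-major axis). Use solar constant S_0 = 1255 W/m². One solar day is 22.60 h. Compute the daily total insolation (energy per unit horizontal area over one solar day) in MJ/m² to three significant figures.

cos h₀ = −tan(+10.5°) tan(-1.600°) = 0.0052, h₀ = 1.5656 rad.
Bracket: h₀ sin ϕ sin δ + cos ϕ cos δ sin h₀ = 1.5656×0.18224×-0.02792 + 0.98325×0.99961×0.99999 = -0.007966 + 0.982857 = 0.974891.
Inverse-square distance factor (a/d)² = 0.9890² = 0.978121.
Q̄ = (S_0/π) × 0.978121 × [bracket] = (1255/π) × 0.978121 × 0.974891 = 380.93 W/m².
Daily total = Q̄ × 22.60 h × 3600 s/h = 380.93 × 22.60 × 3600 / 10⁶ = 30.99 MJ/m².

31.0 MJ/m²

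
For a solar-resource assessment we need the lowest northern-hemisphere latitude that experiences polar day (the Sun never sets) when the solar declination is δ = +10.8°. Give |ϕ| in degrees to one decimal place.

|ϕ| = 79.2°

Polar day requires cos h₀ = −tan ϕ tan δ ≤ −1, i.e. tan ϕ tan δ ≥ 1.
The boundary is |tan ϕ| · |tan δ| = 1, so |ϕ| = 90° − |δ| = 90° − 10.8° = 79.2° in the northern hemisphere.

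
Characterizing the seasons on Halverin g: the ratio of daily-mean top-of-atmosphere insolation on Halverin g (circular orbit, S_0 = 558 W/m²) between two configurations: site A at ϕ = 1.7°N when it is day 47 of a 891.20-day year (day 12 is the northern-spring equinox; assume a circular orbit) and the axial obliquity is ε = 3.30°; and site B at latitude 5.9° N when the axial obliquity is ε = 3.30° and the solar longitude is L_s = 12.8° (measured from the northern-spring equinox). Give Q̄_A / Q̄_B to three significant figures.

Q̄_A / Q̄_B ≈ 1.00

— Configuration A (ϕ=+1.7°):
Solar longitude: L_s = 360° × (47 − 12)/891.20 = 14.138°.
sin δ = sin 3.30° × sin 14.138° = 0.01406, so δ = +0.806°.
cos h₀ = −tan(+1.7°) tan(+0.806°) = -0.0004, h₀ = 1.5712 rad.
Bracket: h₀ sin ϕ sin δ + cos ϕ cos δ sin h₀ = 1.5712×0.02967×0.01406 + 0.99956×0.99990×1.00000 = 0.000655 + 0.999460 = 1.000115.
Q̄ = (S_0/π) × [bracket] = (558/π) × 1.000115 = 177.64 W/m².
— Configuration B (ϕ=+5.9°):
Solar declination: sin δ = sin ε · sin L_s = sin 3.30° × sin 12.8° = 0.01275, so δ = +0.731°.
cos h₀ = −tan(+5.9°) tan(+0.731°) = -0.0013, h₀ = 1.5721 rad.
Bracket: h₀ sin ϕ sin δ + cos ϕ cos δ sin h₀ = 1.5721×0.10279×0.01275 + 0.99470×0.99992×1.00000 = 0.002060 + 0.994620 = 0.996680.
Q̄ = (S_0/π) × [bracket] = (558/π) × 0.996680 = 177.03 W/m².
Ratio Q̄_A / Q̄_B = 177.64 / 177.03 = 1.003.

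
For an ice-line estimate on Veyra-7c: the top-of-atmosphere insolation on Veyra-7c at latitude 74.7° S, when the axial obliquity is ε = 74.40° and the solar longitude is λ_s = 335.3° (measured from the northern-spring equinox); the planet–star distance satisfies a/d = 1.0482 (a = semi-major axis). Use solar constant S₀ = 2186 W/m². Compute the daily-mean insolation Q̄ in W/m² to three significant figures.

Q̄ ≈ 932 W/m²

Solar declination: sin δ = sin ε · sin λ_s = sin 74.40° × sin 335.3° = -0.40247, so δ = -23.733°.
cos H₀ = −tan(-74.7°) tan(-23.733°) = -1.6071 ≤ −1 ⇒ polar day, H₀ = π.
Bracket: H₀ sin φ sin δ + cos φ cos δ sin H₀ = 3.1416×-0.96456×-0.40247 + 0.26387×0.91543×0.00000 = 1.219589 + 0.000000 = 1.219589.
Inverse-square distance factor (a/d)² = 1.0482² = 1.098723.
Q̄ = (S₀/π) × 1.098723 × [bracket] = (2186/π) × 1.098723 × 1.219589 = 932.4 W/m².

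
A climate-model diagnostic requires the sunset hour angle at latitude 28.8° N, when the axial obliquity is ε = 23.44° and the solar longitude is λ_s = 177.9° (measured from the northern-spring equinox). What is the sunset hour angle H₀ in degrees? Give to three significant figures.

Solar declination: sin δ = sin ε · sin λ_s = sin 23.44° × sin 177.9° = 0.01458, so δ = +0.835°.
cos H₀ = −tan φ · tan δ = −tan(+28.8°) × tan(+0.835°) = -0.0080, so H₀ = 1.5788 rad = 90.46°.

H₀ = 90.5°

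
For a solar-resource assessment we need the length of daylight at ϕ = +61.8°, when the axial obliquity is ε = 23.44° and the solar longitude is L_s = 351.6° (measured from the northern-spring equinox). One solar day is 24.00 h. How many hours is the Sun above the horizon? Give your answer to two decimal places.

Solar declination: sin δ = sin ε · sin L_s = sin 23.44° × sin 351.6° = -0.05811, so δ = -3.331°.
cos h₀ = −tan ϕ · tan δ = −tan(+61.8°) × tan(-3.331°) = 0.1086, so h₀ = 1.4620 rad = 83.77°.
Daylight = 2h₀/(2π) × 24.00 h = (1.4620/π) × 24.00 = 11.17 h.

11.17 h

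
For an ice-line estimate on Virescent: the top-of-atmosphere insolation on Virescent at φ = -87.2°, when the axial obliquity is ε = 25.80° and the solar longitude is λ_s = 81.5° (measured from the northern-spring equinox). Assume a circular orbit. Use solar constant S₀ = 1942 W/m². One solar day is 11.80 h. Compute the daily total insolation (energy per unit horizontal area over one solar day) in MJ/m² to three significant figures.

0.00 MJ/m²

Solar declination: sin δ = sin ε · sin λ_s = sin 25.80° × sin 81.5° = 0.43045, so δ = +25.496°.
cos H₀ = −tan(-87.2°) tan(+25.496°) = 9.7508 ≥ 1 ⇒ polar night, H₀ = 0 and Q̄ = 0.
Daily total = Q̄ × 11.80 h × 3600 s/h = 0.00 MJ/m².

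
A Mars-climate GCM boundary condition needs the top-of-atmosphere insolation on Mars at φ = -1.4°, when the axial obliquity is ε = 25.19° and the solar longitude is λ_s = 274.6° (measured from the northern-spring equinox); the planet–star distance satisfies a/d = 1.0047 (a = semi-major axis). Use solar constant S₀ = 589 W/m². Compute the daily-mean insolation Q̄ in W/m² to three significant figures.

Solar declination: sin δ = sin ε · sin λ_s = sin 25.19° × sin 274.6° = -0.42425, so δ = -25.103°.
cos H₀ = −tan(-1.4°) tan(-25.103°) = -0.0114, H₀ = 1.5822 rad.
Bracket: H₀ sin φ sin δ + cos φ cos δ sin H₀ = 1.5822×-0.02443×-0.42425 + 0.99970×0.90554×0.99993 = 0.016399 + 0.905205 = 0.921604.
Inverse-square distance factor (a/d)² = 1.0047² = 1.009422.
Q̄ = (S₀/π) × 1.009422 × [bracket] = (589/π) × 1.009422 × 0.921604 = 174.4 W/m².

Q̄ ≈ 174 W/m²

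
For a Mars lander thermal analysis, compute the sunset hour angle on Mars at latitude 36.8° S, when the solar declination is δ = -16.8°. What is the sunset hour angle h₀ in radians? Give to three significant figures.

cos h₀ = −tan ϕ · tan δ = −tan(-36.8°) × tan(-16.800°) = -0.2259, so h₀ = 1.7986 rad = 103.05°.

h₀ = 1.80 rad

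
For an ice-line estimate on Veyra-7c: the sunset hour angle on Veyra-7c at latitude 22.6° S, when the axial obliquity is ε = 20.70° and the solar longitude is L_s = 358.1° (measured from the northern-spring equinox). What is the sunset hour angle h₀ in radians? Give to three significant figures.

Solar declination: sin δ = sin ε · sin L_s = sin 20.70° × sin 358.1° = -0.01172, so δ = -0.671°.
cos h₀ = −tan ϕ · tan δ = −tan(-22.6°) × tan(-0.671°) = -0.0049, so h₀ = 1.5757 rad = 90.28°.

h₀ = 1.58 rad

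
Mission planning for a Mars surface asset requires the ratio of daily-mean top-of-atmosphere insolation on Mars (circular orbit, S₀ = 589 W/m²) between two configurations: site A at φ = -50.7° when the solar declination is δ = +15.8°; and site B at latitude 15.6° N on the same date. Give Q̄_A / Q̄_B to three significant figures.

— Configuration A (φ=-50.7°):
cos H₀ = −tan(-50.7°) tan(+15.800°) = 0.3457, H₀ = 1.2178 rad.
Bracket: H₀ sin φ sin δ + cos φ cos δ sin H₀ = 1.2178×-0.77384×0.27228 + 0.63338×0.96222×0.93834 = -0.256592 + 0.571872 = 0.315280.
Q̄ = (S₀/π) × [bracket] = (589/π) × 0.315280 = 59.110 W/m².
— Configuration B (φ=+15.6°):
cos H₀ = −tan(+15.6°) tan(+15.800°) = -0.0790, H₀ = 1.6499 rad.
Bracket: H₀ sin φ sin δ + cos φ cos δ sin H₀ = 1.6499×0.26892×0.27228 + 0.96316×0.96222×0.99687 = 0.120808 + 0.923871 = 1.044679.
Q̄ = (S₀/π) × [bracket] = (589/π) × 1.044679 = 195.86 W/m².
Ratio Q̄_A / Q̄_B = 59.110 / 195.86 = 0.3018.

Q̄_A / Q̄_B ≈ 0.302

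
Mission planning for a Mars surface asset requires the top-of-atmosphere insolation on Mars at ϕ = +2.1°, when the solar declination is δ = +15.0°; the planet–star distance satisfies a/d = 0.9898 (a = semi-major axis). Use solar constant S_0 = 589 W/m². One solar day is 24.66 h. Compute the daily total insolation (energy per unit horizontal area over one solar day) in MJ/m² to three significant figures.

cos h₀ = −tan(+2.1°) tan(+15.000°) = -0.0098, h₀ = 1.5806 rad.
Bracket: h₀ sin ϕ sin δ + cos ϕ cos δ sin h₀ = 1.5806×0.03664×0.25882 + 0.99933×0.96593×0.99995 = 0.014989 + 0.965235 = 0.980224.
Inverse-square distance factor (a/d)² = 0.9898² = 0.979704.
Q̄ = (S_0/π) × 0.979704 × [bracket] = (589/π) × 0.979704 × 0.980224 = 180.05 W/m².
Daily total = Q̄ × 24.66 h × 3600 s/h = 180.05 × 24.66 × 3600 / 10⁶ = 15.98 MJ/m².

16.0 MJ/m²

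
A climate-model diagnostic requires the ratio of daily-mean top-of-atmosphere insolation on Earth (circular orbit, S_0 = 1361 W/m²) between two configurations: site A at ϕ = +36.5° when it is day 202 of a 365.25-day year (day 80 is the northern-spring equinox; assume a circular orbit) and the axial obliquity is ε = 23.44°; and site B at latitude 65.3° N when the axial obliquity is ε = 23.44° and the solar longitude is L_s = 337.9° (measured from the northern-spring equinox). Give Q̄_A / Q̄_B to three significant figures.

Q̄_A / Q̄_B ≈ 4.97

— Configuration A (ϕ=+36.5°):
Solar longitude: L_s = 360° × (202 − 80)/365.25 = 120.246°.
sin δ = sin 23.44° × sin 120.246° = 0.34364, so δ = +20.099°.
cos h₀ = −tan(+36.5°) tan(+20.099°) = -0.2708, h₀ = 1.8450 rad.
Bracket: h₀ sin ϕ sin δ + cos ϕ cos δ sin h₀ = 1.8450×0.59482×0.34364 + 0.80386×0.93910×0.96265 = 0.377125 + 0.726709 = 1.103834.
Q̄ = (S_0/π) × [bracket] = (1361/π) × 1.103834 = 478.20 W/m².
— Configuration B (ϕ=+65.3°):
Solar declination: sin δ = sin ε · sin L_s = sin 23.44° × sin 337.9° = -0.14966, so δ = -8.607°.
cos h₀ = −tan(+65.3°) tan(-8.607°) = 0.3291, h₀ = 1.2355 rad.
Bracket: h₀ sin ϕ sin δ + cos ϕ cos δ sin h₀ = 1.2355×0.90851×-0.14966 + 0.41787×0.98874×0.94430 = -0.167988 + 0.390152 = 0.222164.
Q̄ = (S_0/π) × [bracket] = (1361/π) × 0.222164 = 96.246 W/m².
Ratio Q̄_A / Q̄_B = 478.20 / 96.246 = 4.969.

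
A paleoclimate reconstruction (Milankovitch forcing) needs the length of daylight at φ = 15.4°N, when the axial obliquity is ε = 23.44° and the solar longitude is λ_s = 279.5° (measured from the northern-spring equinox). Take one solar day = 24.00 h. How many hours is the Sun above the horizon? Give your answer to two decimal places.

Solar declination: sin δ = sin ε · sin λ_s = sin 23.44° × sin 279.5° = -0.39233, so δ = -23.100°.
cos H₀ = −tan φ · tan δ = −tan(+15.4°) × tan(-23.100°) = 0.1175, so H₀ = 1.4530 rad = 83.25°.
Daylight = 2H₀/(2π) × 24.00 h = (1.4530/π) × 24.00 = 11.10 h.

11.10 h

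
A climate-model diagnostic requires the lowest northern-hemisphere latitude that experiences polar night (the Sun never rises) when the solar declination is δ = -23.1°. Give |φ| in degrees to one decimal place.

|φ| = 66.9°

Polar night requires cos H₀ = −tan φ tan δ ≥ 1, i.e. tan φ tan δ ≤ −1.
The boundary is |tan φ| · |tan δ| = 1, so |φ| = 90° − |δ| = 90° − 23.1° = 66.9° in the northern hemisphere.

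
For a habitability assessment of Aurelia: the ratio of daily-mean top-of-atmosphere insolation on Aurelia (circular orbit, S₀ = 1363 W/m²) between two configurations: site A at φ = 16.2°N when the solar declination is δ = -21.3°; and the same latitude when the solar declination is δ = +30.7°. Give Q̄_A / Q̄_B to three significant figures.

Q̄_A / Q̄_B ≈ 0.698

— Configuration A (φ=+16.2°):
cos H₀ = −tan(+16.2°) tan(-21.300°) = 0.1133, H₀ = 1.4573 rad.
Bracket: H₀ sin φ sin δ + cos φ cos δ sin H₀ = 1.4573×0.27899×-0.36325 + 0.96029×0.93169×0.99356 = -0.147687 + 0.888931 = 0.741244.
Q̄ = (S₀/π) × [bracket] = (1363/π) × 0.741244 = 321.59 W/m².
— Configuration B (φ=+16.2°):
cos H₀ = −tan(+16.2°) tan(+30.700°) = -0.1725, H₀ = 1.7442 rad.
Bracket: H₀ sin φ sin δ + cos φ cos δ sin H₀ = 1.7442×0.27899×0.51054 + 0.96029×0.85985×0.98501 = 0.248436 + 0.813328 = 1.061764.
Q̄ = (S₀/π) × [bracket] = (1363/π) × 1.061764 = 460.65 W/m².
Ratio Q̄_A / Q̄_B = 321.59 / 460.65 = 0.6981.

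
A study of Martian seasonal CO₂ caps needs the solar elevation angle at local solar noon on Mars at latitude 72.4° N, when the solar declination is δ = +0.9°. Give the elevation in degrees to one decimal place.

At local noon the hour angle is zero, so the zenith angle equals |φ − δ| = |+72.4° − (+0.900°)| = 71.500°.
Elevation = 90° − 71.500° = 18.5°.

18.5°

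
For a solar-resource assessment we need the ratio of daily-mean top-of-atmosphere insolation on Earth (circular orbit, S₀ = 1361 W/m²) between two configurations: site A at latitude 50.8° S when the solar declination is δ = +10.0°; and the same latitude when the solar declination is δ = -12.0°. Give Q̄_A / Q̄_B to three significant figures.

Q̄_A / Q̄_B ≈ 0.477

— Configuration A (φ=-50.8°):
cos H₀ = −tan(-50.8°) tan(+10.000°) = 0.2162, H₀ = 1.3529 rad.
Bracket: H₀ sin φ sin δ + cos φ cos δ sin H₀ = 1.3529×-0.77494×0.17365 + 0.63203×0.98481×0.97635 = -0.182057 + 0.607709 = 0.425652.
Q̄ = (S₀/π) × [bracket] = (1361/π) × 0.425652 = 184.40 W/m².
— Configuration B (φ=-50.8°):
cos H₀ = −tan(-50.8°) tan(-12.000°) = -0.2606, H₀ = 1.8345 rad.
Bracket: H₀ sin φ sin δ + cos φ cos δ sin H₀ = 1.8345×-0.77494×-0.20791 + 0.63203×0.97815×0.96544 = 0.295571 + 0.596854 = 0.892425.
Q̄ = (S₀/π) × [bracket] = (1361/π) × 0.892425 = 386.62 W/m².
Ratio Q̄_A / Q̄_B = 184.40 / 386.62 = 0.4770.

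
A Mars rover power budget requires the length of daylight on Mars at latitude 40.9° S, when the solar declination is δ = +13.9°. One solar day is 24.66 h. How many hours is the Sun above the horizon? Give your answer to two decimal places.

cos H₀ = −tan φ · tan δ = −tan(-40.9°) × tan(+13.900°) = 0.2144, so H₀ = 1.3547 rad = 77.62°.
Daylight = 2H₀/(2π) × 24.66 h = (1.3547/π) × 24.66 = 10.63 h.

10.63 h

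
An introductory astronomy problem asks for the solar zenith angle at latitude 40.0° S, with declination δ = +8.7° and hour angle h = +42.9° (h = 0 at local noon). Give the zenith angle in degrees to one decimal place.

θ_z = 62.8°

cos θ_z = sin φ sin δ + cos φ cos δ cos h = -0.097229 + 0.554704 = 0.457475.
θ_z = arccos(0.457475) = 62.8°.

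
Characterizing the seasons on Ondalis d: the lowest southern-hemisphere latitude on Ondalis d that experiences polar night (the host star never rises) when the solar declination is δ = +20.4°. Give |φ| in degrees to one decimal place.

|φ| = 69.6°

Polar night requires cos H₀ = −tan φ tan δ ≥ 1, i.e. tan φ tan δ ≤ −1.
The boundary is |tan φ| · |tan δ| = 1, so |φ| = 90° − |δ| = 90° − 20.4° = 69.6° in the southern hemisphere.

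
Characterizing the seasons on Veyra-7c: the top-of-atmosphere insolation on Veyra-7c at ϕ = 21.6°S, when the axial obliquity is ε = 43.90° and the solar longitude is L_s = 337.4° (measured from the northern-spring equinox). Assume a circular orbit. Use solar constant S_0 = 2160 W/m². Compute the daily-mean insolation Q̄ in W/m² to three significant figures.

Solar declination: sin δ = sin ε · sin L_s = sin 43.90° × sin 337.4° = -0.26647, so δ = -15.454°.
cos h₀ = −tan(-21.6°) tan(-15.454°) = -0.1095, h₀ = 1.6805 rad.
Bracket: h₀ sin ϕ sin δ + cos ϕ cos δ sin h₀ = 1.6805×-0.36812×-0.26647 + 0.92978×0.96384×0.99399 = 0.164845 + 0.890773 = 1.055618.
Q̄ = (S_0/π) × [bracket] = (2160/π) × 1.055618 = 725.8 W/m².

Q̄ ≈ 726 W/m²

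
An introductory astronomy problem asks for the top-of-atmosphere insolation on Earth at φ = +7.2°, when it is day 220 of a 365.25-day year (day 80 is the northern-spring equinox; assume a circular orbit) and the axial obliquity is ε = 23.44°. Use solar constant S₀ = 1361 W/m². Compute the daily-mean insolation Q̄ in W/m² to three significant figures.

Q̄ ≈ 437 W/m²

Solar longitude: λ_s = 360° × (220 − 80)/365.25 = 137.988°.
sin δ = sin 23.44° × sin 137.988° = 0.26624, so δ = +15.440°.
cos H₀ = −tan(+7.2°) tan(+15.440°) = -0.0349, H₀ = 1.6057 rad.
Bracket: H₀ sin φ sin δ + cos φ cos δ sin H₀ = 1.6057×0.12533×0.26624 + 0.99211×0.96391×0.99939 = 0.053579 + 0.955721 = 1.009300.
Q̄ = (S₀/π) × [bracket] = (1361/π) × 1.009300 = 437.2 W/m².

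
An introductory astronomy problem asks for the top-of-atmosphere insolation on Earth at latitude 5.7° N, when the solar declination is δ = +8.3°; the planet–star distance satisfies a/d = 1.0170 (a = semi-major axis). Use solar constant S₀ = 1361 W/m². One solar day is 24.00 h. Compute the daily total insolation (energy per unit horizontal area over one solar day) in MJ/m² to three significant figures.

cos H₀ = −tan(+5.7°) tan(+8.300°) = -0.0146, H₀ = 1.5854 rad.
Bracket: H₀ sin φ sin δ + cos φ cos δ sin H₀ = 1.5854×0.09932×0.14436 + 0.99506×0.98953×0.99989 = 0.022731 + 0.984533 = 1.007264.
Inverse-square distance factor (a/d)² = 1.0170² = 1.034289.
Q̄ = (S₀/π) × 1.034289 × [bracket] = (1361/π) × 1.034289 × 1.007264 = 451.33 W/m².
Daily total = Q̄ × 24.00 h × 3600 s/h = 451.33 × 24.00 × 3600 / 10⁶ = 38.99 MJ/m².

39.0 MJ/m²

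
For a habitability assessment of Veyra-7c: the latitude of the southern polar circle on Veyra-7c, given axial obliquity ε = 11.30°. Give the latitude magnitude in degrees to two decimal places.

The polar circle is the lowest latitude that experiences at least one full rotation of continuous darkness at the northern-summer solstice; it lies at |ϕ| = 90° − ε = 90° − 11.30° = 78.70°.

78.70°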